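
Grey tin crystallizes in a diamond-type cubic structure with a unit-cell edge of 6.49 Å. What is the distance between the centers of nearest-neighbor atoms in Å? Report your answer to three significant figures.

2.81 Å

In a diamond cubic structure, nearest neighbors lie along the body diagonal with √3·a = 8r; the nearest-neighbor distance equals 2r = 0.4330·a.
d = 0.4330 × 6.49 = 2.81 Å.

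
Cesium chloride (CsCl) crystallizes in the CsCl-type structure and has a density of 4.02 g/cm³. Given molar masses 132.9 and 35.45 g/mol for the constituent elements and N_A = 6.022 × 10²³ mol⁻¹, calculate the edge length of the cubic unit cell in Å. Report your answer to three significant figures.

4.11 Å

M(CsCl) = 168.35 g/mol; Z = 1 formula unit per cell.
a³ = Z·M/(N_A·ρ) = 1 × 168.35 / (6.022 × 10²³ × 4.02) = 6.954 × 10^-23 cm³, so a = 4.112 × 10^-8 cm = 4.11 Å.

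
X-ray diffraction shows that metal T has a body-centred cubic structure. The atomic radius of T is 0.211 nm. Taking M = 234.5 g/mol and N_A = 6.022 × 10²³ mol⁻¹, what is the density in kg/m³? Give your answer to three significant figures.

In a BCC lattice, atoms touch along the body diagonal, so √3·a = 4r, giving a = 0.4873 nm = 4.873 × 10^-8 cm.
With Z = 2, ρ = Z·M/(N_A·a³) = 2 × 234.5 / (6.022 × 10²³ × 1.157 × 10^-22) = 6.731 g/cm³ = 6730 kg/m³.

6730 kg/m³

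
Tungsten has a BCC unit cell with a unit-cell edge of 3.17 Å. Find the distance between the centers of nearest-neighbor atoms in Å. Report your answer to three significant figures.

In a BCC structure, atoms touch along the body diagonal, so √3·a = 4r; the nearest-neighbor distance equals 2r = 0.8660·a.
d = 0.8660 × 3.17 = 2.75 Å.

2.75 Å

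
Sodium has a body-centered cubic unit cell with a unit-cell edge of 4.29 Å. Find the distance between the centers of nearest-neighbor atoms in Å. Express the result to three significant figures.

3.72 Å

In a BCC structure, atoms touch along the body diagonal, so √3·a = 4r; the nearest-neighbor distance equals 2r = 0.8660·a.
d = 0.8660 × 4.29 = 3.72 Å.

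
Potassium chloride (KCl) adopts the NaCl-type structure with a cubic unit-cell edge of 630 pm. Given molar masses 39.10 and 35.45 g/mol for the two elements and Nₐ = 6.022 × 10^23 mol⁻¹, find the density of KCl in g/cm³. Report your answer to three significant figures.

The NaCl-type structure contains Z = 4 formula units per cell; M(KCl) = 39.10 + 35.45 = 74.55 g/mol.
a³ = (6.300 × 10^-8 cm)³ = 2.500 × 10^-22 cm³.
ρ = 4 × 74.55 / (6.022 × 10²³ × 2.500 × 10^-22) = 1.980 g/cm³.

1.98 g/cm³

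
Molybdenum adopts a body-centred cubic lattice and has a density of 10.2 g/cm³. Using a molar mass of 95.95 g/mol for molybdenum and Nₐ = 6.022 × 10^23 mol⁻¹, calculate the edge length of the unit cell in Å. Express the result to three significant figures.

3.15 Å

With Z = 2 atoms per BCC cell, a³ = Z·M/(N_A·ρ) = 2 × 95.95 / (6.022 × 10²³ × 10.20 g/cm³) = 3.124 × 10^-23 cm³.
a = (3.124 × 10^-23)^(1/3) = 3.150 × 10^-8 cm = 3.15 Å.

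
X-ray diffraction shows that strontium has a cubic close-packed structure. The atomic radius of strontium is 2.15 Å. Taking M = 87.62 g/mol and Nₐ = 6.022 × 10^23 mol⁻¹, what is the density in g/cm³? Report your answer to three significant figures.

2.59 g/cm³

In an FCC lattice, atoms touch along the face diagonal, so √2·a = 4r, giving a = 6.081 Å = 6.081 × 10^-8 cm.
With Z = 4, ρ = Z·M/(N_A·a³) = 4 × 87.62 / (6.022 × 10²³ × 2.249 × 10^-22) = 2.588 g/cm³.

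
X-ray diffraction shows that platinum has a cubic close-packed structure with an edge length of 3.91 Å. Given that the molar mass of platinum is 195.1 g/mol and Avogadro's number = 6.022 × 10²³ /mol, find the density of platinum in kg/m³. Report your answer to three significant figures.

An FCC unit cell contains Z = 4 atoms.
Cell volume: a³ = (3.91 Å)³ = (3.910 × 10^-8 cm)³ = 5.978 × 10^-23 cm³.
ρ = Z·M/(N_A·a³) = 4 × 195.1 / (6.022 × 10²³ × 5.978 × 10^-23) = 21.68 g/cm³ = 21700 kg/m³.

21700 kg/m³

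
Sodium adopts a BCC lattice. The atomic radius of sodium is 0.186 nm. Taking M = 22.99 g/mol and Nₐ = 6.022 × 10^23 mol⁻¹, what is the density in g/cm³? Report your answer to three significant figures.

0.963 g/cm³

In a BCC lattice, atoms touch along the body diagonal, so √3·a = 4r, giving a = 0.4295 nm = 4.295 × 10^-8 cm.
With Z = 2, ρ = Z·M/(N_A·a³) = 2 × 22.99 / (6.022 × 10²³ × 7.926 × 10^-23) = 0.9634 g/cm³.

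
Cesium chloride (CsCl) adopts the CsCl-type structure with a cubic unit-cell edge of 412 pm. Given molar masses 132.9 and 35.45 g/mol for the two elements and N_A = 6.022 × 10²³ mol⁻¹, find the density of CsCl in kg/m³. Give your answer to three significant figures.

4000 kg/m³

The CsCl-type structure contains Z = 1 formula unit per cell; M(CsCl) = 132.9 + 35.45 = 168.35 g/mol.
a³ = (4.120 × 10^-8 cm)³ = 6.993 × 10^-23 cm³.
ρ = 1 × 168.35 / (6.022 × 10²³ × 6.993 × 10^-23) = 3.997 g/cm³ = 4000 kg/m³.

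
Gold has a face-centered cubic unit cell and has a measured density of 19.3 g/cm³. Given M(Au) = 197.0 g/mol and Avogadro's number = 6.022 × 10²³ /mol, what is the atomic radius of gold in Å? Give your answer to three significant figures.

1.44 Å

For an FCC cell (Z = 4), a³ = Z·M/(N_A·ρ) = 4 × 197.0 / (6.022 × 10²³ × 19.30) = 6.780 × 10^-23 cm³, so a = 4.078 × 10^-8 cm = 4.078 Å.
Atoms touch along the face diagonal, so √2·a = 4r, so r = 0.3536 × a = 1.44 Å.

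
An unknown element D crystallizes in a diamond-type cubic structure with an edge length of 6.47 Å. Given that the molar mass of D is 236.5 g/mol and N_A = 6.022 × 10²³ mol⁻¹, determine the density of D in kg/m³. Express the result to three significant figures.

A diamond cubic unit cell contains Z = 8 atoms.
Cell volume: a³ = (6.47 Å)³ = (6.470 × 10^-8 cm)³ = 2.708 × 10^-22 cm³.
ρ = Z·M/(N_A·a³) = 8 × 236.5 / (6.022 × 10²³ × 2.708 × 10^-22) = 11.60 g/cm³ = 11600 kg/m³.

11600 kg/m³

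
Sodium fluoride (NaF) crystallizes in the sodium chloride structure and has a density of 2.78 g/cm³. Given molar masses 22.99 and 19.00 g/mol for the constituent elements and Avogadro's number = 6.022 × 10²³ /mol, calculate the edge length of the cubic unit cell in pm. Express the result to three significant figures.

M(NaF) = 41.99 g/mol; Z = 4 formula units per cell.
a³ = Z·M/(N_A·ρ) = 4 × 41.99 / (6.022 × 10²³ × 2.78) = 1.003 × 10^-22 cm³, so a = 4.647 × 10^-8 cm = 465 pm.

465 pm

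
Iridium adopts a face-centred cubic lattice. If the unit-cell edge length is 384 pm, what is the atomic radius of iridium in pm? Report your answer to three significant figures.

136 pm

In an FCC lattice, atoms touch along the face diagonal, so √2·a = 4r.
r = √2·a/4 = 1.4142 × 384 / 4 = 136 pm.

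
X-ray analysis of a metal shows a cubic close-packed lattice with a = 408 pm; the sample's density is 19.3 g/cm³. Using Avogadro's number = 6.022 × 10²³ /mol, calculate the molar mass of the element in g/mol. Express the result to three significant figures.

An FCC cell has Z = 4 atoms; a = 4.080 × 10^-8 cm.
M = ρ·N_A·a³/Z = 19.3 × 6.022 × 10²³ × 6.792 × 10^-23 / 4 = 197 g/mol.

197 g/mol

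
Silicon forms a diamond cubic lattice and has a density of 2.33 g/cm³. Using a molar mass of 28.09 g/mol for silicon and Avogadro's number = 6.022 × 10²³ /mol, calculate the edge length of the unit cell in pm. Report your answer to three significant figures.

543 pm

With Z = 8 atoms per diamond cubic cell, a³ = Z·M/(N_A·ρ) = 8 × 28.09 / (6.022 × 10²³ × 2.330 g/cm³) = 1.602 × 10^-22 cm³.
a = (1.602 × 10^-22)^(1/3) = 5.431 × 10^-8 cm = 543 pm.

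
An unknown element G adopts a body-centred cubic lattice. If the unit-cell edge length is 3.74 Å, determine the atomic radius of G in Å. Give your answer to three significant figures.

In a BCC lattice, atoms touch along the body diagonal, so √3·a = 4r.
r = √3·a/4 = 1.7321 × 3.74 / 4 = 1.62 Å.

1.62 Å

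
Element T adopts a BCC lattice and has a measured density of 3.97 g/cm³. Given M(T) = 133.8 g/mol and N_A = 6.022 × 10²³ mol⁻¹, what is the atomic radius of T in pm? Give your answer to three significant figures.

For a BCC cell (Z = 2), a³ = Z·M/(N_A·ρ) = 2 × 133.8 / (6.022 × 10²³ × 3.970) = 1.119 × 10^-22 cm³, so a = 4.819 × 10^-8 cm = 481.9 pm.
Atoms touch along the body diagonal, so √3·a = 4r, so r = 0.4330 × a = 209 pm.

209 pm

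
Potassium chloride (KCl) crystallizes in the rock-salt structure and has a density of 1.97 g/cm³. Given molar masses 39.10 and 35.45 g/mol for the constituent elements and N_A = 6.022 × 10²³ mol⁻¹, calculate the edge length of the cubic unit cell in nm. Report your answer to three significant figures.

M(KCl) = 74.55 g/mol; Z = 4 formula units per cell.
a³ = Z·M/(N_A·ρ) = 4 × 74.55 / (6.022 × 10²³ × 1.97) = 2.514 × 10^-22 cm³, so a = 6.311 × 10^-8 cm = 0.631 nm.

0.631 nm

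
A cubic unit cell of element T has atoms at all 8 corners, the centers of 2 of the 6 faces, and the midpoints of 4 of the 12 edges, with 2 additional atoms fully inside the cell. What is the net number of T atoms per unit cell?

Corner atoms are shared by 8 cells (1/8 each), face atoms by 2 (1/2 each), edge atoms by 4 (1/4 each), interior atoms are unshared.
Net atoms = 8 × 1/8 + 2 × 1/2 + 4 × 1/4 + 2 = 1 + 1 + 1 + 2 = 5.

5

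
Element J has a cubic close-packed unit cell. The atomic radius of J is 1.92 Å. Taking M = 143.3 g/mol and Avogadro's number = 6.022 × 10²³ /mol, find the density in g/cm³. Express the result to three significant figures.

5.94 g/cm³

In an FCC lattice, atoms touch along the face diagonal, so √2·a = 4r, giving a = 5.431 Å = 5.431 × 10^-8 cm.
With Z = 4, ρ = Z·M/(N_A·a³) = 4 × 143.3 / (6.022 × 10²³ × 1.602 × 10^-22) = 5.943 g/cm³.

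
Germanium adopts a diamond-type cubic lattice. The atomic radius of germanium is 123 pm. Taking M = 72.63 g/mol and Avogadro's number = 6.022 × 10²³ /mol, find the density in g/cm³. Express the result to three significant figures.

In a diamond cubic lattice, nearest neighbors lie along the body diagonal with √3·a = 8r, giving a = 568.1 pm = 5.681 × 10^-8 cm.
With Z = 8, ρ = Z·M/(N_A·a³) = 8 × 72.63 / (6.022 × 10²³ × 1.834 × 10^-22) = 5.262 g/cm³.

5.26 g/cm³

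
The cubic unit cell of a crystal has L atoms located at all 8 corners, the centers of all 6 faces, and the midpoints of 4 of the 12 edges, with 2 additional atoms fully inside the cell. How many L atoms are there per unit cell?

Corner atoms are shared by 8 cells (1/8 each), face atoms by 2 (1/2 each), edge atoms by 4 (1/4 each), interior atoms are unshared.
Net atoms = 8 × 1/8 + 6 × 1/2 + 4 × 1/4 + 2 = 1 + 3 + 1 + 2 = 7.

7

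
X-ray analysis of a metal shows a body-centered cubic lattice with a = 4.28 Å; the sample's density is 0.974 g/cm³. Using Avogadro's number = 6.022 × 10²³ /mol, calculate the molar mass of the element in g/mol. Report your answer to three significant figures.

23.0 g/mol

A BCC cell has Z = 2 atoms; a = 4.280 × 10^-8 cm.
M = ρ·N_A·a³/Z = 0.974 × 6.022 × 10²³ × 7.840 × 10^-23 / 2 = 23.0 g/mol.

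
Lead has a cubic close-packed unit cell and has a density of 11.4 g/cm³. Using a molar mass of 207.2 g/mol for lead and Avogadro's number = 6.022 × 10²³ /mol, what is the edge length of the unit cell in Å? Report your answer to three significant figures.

4.94 Å

With Z = 4 atoms per FCC cell, a³ = Z·M/(N_A·ρ) = 4 × 207.2 / (6.022 × 10²³ × 11.40 g/cm³) = 1.207 × 10^-22 cm³.
a = (1.207 × 10^-22)^(1/3) = 4.942 × 10^-8 cm = 4.94 Å.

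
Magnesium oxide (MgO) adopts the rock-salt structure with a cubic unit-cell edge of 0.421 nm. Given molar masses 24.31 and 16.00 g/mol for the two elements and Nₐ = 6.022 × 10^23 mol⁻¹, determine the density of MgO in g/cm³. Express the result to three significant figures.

3.59 g/cm³

The rock-salt structure contains Z = 4 formula units per cell; M(MgO) = 24.31 + 16.00 = 40.31 g/mol.
a³ = (4.210 × 10^-8 cm)³ = 7.462 × 10^-23 cm³.
ρ = 4 × 40.31 / (6.022 × 10²³ × 7.462 × 10^-23) = 3.588 g/cm³.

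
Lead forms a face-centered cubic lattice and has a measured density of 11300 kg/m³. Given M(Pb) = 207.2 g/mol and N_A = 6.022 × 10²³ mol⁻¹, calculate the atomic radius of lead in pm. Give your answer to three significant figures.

175 pm

For an FCC cell (Z = 4), a³ = Z·M/(N_A·ρ) = 4 × 207.2 / (6.022 × 10²³ × 11.30) = 1.218 × 10^-22 cm³, so a = 4.957 × 10^-8 cm = 495.7 pm.
Atoms touch along the face diagonal, so √2·a = 4r, so r = 0.3536 × a = 175 pm.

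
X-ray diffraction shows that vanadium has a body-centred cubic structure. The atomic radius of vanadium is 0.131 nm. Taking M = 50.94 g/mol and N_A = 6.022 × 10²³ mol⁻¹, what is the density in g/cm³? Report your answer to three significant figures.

6.11 g/cm³

In a BCC lattice, atoms touch along the body diagonal, so √3·a = 4r, giving a = 0.3025 nm = 3.025 × 10^-8 cm.
With Z = 2, ρ = Z·M/(N_A·a³) = 2 × 50.94 / (6.022 × 10²³ × 2.769 × 10^-23) = 6.110 g/cm³.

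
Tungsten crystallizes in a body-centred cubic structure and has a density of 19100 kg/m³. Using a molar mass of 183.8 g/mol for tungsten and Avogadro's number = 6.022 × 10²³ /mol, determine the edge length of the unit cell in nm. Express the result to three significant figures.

With Z = 2 atoms per BCC cell, a³ = Z·M/(N_A·ρ) = 2 × 183.8 / (6.022 × 10²³ × 19.10 g/cm³) = 3.196 × 10^-23 cm³.
a = (3.196 × 10^-23)^(1/3) = 3.173 × 10^-8 cm = 0.317 nm.

0.317 nm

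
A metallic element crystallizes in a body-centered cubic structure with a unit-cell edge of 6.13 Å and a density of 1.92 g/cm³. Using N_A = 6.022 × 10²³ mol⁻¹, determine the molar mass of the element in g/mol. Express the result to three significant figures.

A BCC cell has Z = 2 atoms; a = 6.130 × 10^-8 cm.
M = ρ·N_A·a³/Z = 1.92 × 6.022 × 10²³ × 2.303 × 10^-22 / 2 = 133 g/mol.

133 g/mol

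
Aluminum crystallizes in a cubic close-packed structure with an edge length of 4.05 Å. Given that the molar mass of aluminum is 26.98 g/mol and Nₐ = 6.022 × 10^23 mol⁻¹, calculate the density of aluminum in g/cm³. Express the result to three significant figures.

2.70 g/cm³

An FCC unit cell contains Z = 4 atoms.
Cell volume: a³ = (4.05 Å)³ = (4.050 × 10^-8 cm)³ = 6.643 × 10^-23 cm³.
ρ = Z·M/(N_A·a³) = 4 × 26.98 / (6.022 × 10²³ × 6.643 × 10^-23) = 2.698 g/cm³.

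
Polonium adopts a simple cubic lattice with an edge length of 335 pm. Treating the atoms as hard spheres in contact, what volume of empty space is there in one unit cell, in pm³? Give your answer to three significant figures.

1.79 × 10^7 pm³

In a simple cubic lattice atoms touch along the cell edge, so a = 2r, so r = 0.5000a = 167.5 pm.
V_cell = a³ = 3.760 × 10^7 pm³; V_atoms = 1 × (4/3)πr³ = 1.968 × 10^7 pm³.
Empty space = 3.760 × 10^7 − 1.968 × 10^7 = 1.79 × 10^7 pm³.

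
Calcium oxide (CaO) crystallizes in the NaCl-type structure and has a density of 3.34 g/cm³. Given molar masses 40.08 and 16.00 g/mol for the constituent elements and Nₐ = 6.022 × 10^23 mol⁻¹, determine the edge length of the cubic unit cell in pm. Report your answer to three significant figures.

M(CaO) = 56.08 g/mol; Z = 4 formula units per cell.
a³ = Z·M/(N_A·ρ) = 4 × 56.08 / (6.022 × 10²³ × 3.34) = 1.115 × 10^-22 cm³, so a = 4.813 × 10^-8 cm = 481 pm.

481 pm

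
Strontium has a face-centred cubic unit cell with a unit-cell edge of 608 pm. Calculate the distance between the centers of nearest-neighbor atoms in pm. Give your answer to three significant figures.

In an FCC structure, atoms touch along the face diagonal, so √2·a = 4r; the nearest-neighbor distance equals 2r = 0.7071·a.
d = 0.7071 × 608 = 430 pm.

430 pm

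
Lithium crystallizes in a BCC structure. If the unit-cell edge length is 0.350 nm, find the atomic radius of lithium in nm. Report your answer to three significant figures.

In a BCC lattice, atoms touch along the body diagonal, so √3·a = 4r.
r = √3·a/4 = 1.7321 × 0.350 / 4 = 0.152 nm.

0.152 nm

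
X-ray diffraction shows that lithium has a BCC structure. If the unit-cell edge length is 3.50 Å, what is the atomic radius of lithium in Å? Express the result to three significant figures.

1.52 Å

In a BCC lattice, atoms touch along the body diagonal, so √3·a = 4r.
r = √3·a/4 = 1.7321 × 3.50 / 4 = 1.52 Å.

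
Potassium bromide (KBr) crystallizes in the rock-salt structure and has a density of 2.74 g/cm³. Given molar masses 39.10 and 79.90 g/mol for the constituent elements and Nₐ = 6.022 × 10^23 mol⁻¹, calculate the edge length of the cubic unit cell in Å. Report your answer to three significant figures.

M(KBr) = 119.0 g/mol; Z = 4 formula units per cell.
a³ = Z·M/(N_A·ρ) = 4 × 119.0 / (6.022 × 10²³ × 2.74) = 2.885 × 10^-22 cm³, so a = 6.608 × 10^-8 cm = 6.61 Å.

6.61 Å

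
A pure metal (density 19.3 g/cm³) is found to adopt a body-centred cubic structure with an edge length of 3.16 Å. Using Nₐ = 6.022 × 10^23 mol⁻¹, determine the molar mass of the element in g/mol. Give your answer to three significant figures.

183 g/mol

A BCC cell has Z = 2 atoms; a = 3.160 × 10^-8 cm.
M = ρ·N_A·a³/Z = 19.3 × 6.022 × 10²³ × 3.155 × 10^-23 / 2 = 183 g/mol.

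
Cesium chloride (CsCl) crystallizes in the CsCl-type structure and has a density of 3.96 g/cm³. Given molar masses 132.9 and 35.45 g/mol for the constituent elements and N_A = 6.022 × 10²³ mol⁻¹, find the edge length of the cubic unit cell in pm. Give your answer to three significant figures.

413 pm

M(CsCl) = 168.35 g/mol; Z = 1 formula unit per cell.
a³ = Z·M/(N_A·ρ) = 1 × 168.35 / (6.022 × 10²³ × 3.96) = 7.060 × 10^-23 cm³, so a = 4.133 × 10^-8 cm = 413 pm.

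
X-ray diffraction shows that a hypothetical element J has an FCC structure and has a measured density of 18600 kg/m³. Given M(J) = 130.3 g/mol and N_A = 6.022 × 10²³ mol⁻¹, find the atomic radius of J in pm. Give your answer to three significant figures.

For an FCC cell (Z = 4), a³ = Z·M/(N_A·ρ) = 4 × 130.3 / (6.022 × 10²³ × 18.60) = 4.653 × 10^-23 cm³, so a = 3.597 × 10^-8 cm = 359.7 pm.
Atoms touch along the face diagonal, so √2·a = 4r, so r = 0.3536 × a = 127 pm.

127 pm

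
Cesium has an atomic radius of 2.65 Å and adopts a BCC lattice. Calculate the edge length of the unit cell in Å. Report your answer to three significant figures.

6.12 Å

In a BCC lattice, atoms touch along the body diagonal, so √3·a = 4r.
a = 4r/√3 = 4 × 2.65 / 1.7321 = 6.12 Å.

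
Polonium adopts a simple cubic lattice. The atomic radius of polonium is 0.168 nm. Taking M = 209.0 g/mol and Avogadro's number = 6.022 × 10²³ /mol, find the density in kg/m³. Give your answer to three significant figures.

9150 kg/m³

In a simple cubic lattice, atoms touch along the cell edge, so a = 2r, giving a = 0.3360 nm = 3.360 × 10^-8 cm.
With Z = 1, ρ = Z·M/(N_A·a³) = 1 × 209.0 / (6.022 × 10²³ × 3.793 × 10^-23) = 9.149 g/cm³ = 9150 kg/m³.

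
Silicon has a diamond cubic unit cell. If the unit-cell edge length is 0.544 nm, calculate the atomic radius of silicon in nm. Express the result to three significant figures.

0.118 nm

In a diamond cubic lattice, nearest neighbors lie along the body diagonal with √3·a = 8r.
r = √3·a/8 = 1.7321 × 0.544 / 8 = 0.118 nm.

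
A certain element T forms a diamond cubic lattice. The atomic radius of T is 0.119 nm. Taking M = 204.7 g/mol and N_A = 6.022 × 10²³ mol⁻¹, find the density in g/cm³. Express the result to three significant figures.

In a diamond cubic lattice, nearest neighbors lie along the body diagonal with √3·a = 8r, giving a = 0.5496 nm = 5.496 × 10^-8 cm.
With Z = 8, ρ = Z·M/(N_A·a³) = 8 × 204.7 / (6.022 × 10²³ × 1.660 × 10^-22) = 16.38 g/cm³.

16.4 g/cm³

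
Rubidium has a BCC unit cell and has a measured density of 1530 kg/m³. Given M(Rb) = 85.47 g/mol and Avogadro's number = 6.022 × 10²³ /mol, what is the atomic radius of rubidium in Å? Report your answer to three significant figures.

For a BCC cell (Z = 2), a³ = Z·M/(N_A·ρ) = 2 × 85.47 / (6.022 × 10²³ × 1.530) = 1.855 × 10^-22 cm³, so a = 5.703 × 10^-8 cm = 5.703 Å.
Atoms touch along the body diagonal, so √3·a = 4r, so r = 0.4330 × a = 2.47 Å.

2.47 Å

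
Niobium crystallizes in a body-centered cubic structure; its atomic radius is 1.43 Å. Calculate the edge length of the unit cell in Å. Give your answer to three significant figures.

In a BCC lattice, atoms touch along the body diagonal, so √3·a = 4r.
a = 4r/√3 = 4 × 1.43 / 1.7321 = 3.30 Å.

3.30 Å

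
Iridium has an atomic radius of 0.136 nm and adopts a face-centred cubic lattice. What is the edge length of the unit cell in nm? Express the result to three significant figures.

0.385 nm

In an FCC lattice, atoms touch along the face diagonal, so √2·a = 4r.
a = 4r/√2 = 4 × 0.136 / 1.4142 = 0.385 nm.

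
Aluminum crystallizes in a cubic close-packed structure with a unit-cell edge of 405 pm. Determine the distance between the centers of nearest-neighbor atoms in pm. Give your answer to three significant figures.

286 pm

In an FCC structure, atoms touch along the face diagonal, so √2·a = 4r; the nearest-neighbor distance equals 2r = 0.7071·a.
d = 0.7071 × 405 = 286 pm.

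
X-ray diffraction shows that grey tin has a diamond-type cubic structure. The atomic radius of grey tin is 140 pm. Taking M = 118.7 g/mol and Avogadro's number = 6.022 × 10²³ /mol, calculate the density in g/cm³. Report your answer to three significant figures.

In a diamond cubic lattice, nearest neighbors lie along the body diagonal with √3·a = 8r, giving a = 646.6 pm = 6.466 × 10^-8 cm.
With Z = 8, ρ = Z·M/(N_A·a³) = 8 × 118.7 / (6.022 × 10²³ × 2.704 × 10^-22) = 5.832 g/cm³.

5.83 g/cm³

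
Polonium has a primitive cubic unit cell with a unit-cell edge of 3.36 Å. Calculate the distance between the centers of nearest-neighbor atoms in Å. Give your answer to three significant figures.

3.36 Å

In a simple cubic structure, atoms touch along the cell edge, so a = 2r; the nearest-neighbor distance equals 2r = 1.000·a.
d = 1.000 × 3.36 = 3.36 Å.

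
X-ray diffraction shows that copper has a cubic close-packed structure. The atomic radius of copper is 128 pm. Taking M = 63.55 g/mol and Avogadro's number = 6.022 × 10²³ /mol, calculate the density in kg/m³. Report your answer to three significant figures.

8900 kg/m³

In an FCC lattice, atoms touch along the face diagonal, so √2·a = 4r, giving a = 362.0 pm = 3.620 × 10^-8 cm.
With Z = 4, ρ = Z·M/(N_A·a³) = 4 × 63.55 / (6.022 × 10²³ × 4.745 × 10^-23) = 8.895 g/cm³ = 8900 kg/m³.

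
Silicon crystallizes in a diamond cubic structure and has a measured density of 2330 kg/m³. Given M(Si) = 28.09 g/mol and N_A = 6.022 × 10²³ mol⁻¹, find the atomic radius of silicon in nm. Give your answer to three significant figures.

For a diamond cubic cell (Z = 8), a³ = Z·M/(N_A·ρ) = 8 × 28.09 / (6.022 × 10²³ × 2.330) = 1.602 × 10^-22 cm³, so a = 5.431 × 10^-8 cm = 0.5431 nm.
Nearest neighbors lie along the body diagonal with √3·a = 8r, so r = 0.2165 × a = 0.118 nm.

0.118 nm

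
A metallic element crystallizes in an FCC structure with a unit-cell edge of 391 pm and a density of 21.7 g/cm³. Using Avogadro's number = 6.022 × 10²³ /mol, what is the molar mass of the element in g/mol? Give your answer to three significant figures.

An FCC cell has Z = 4 atoms; a = 3.910 × 10^-8 cm.
M = ρ·N_A·a³/Z = 21.7 × 6.022 × 10²³ × 5.978 × 10^-23 / 4 = 195 g/mol.

195 g/mol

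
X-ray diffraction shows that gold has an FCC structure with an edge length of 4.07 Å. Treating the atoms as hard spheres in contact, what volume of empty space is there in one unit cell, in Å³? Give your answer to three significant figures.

17.5 Å³

In an FCC lattice atoms touch along the face diagonal, so √2·a = 4r, so r = 0.3536a = 1.439 Å.
V_cell = a³ = 67.42 Å³; V_atoms = 4 × (4/3)πr³ = 49.92 Å³.
Empty space = 67.42 − 49.92 = 17.5 Å³.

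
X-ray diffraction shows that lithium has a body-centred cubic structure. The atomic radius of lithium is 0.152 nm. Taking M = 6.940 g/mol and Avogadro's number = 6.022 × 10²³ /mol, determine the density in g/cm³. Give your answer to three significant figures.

0.533 g/cm³

In a BCC lattice, atoms touch along the body diagonal, so √3·a = 4r, giving a = 0.3510 nm = 3.510 × 10^-8 cm.
With Z = 2, ρ = Z·M/(N_A·a³) = 2 × 6.940 / (6.022 × 10²³ × 4.325 × 10^-23) = 0.5329 g/cm³.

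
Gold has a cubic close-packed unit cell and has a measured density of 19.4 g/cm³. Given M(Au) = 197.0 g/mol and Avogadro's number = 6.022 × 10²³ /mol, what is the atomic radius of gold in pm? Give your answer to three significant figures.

144 pm

For an FCC cell (Z = 4), a³ = Z·M/(N_A·ρ) = 4 × 197.0 / (6.022 × 10²³ × 19.40) = 6.745 × 10^-23 cm³, so a = 4.071 × 10^-8 cm = 407.1 pm.
Atoms touch along the face diagonal, so √2·a = 4r, so r = 0.3536 × a = 144 pm.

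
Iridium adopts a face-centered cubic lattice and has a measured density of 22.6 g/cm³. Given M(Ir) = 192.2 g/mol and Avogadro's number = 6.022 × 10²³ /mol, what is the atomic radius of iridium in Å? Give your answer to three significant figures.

1.36 Å

For an FCC cell (Z = 4), a³ = Z·M/(N_A·ρ) = 4 × 192.2 / (6.022 × 10²³ × 22.60) = 5.649 × 10^-23 cm³, so a = 3.837 × 10^-8 cm = 3.837 Å.
Atoms touch along the face diagonal, so √2·a = 4r, so r = 0.3536 × a = 1.36 Å.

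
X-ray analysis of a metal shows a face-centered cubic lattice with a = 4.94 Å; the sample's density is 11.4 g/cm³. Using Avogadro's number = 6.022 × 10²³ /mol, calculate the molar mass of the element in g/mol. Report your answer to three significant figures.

207 g/mol

An FCC cell has Z = 4 atoms; a = 4.940 × 10^-8 cm.
M = ρ·N_A·a³/Z = 11.4 × 6.022 × 10²³ × 1.206 × 10^-22 / 4 = 207 g/mol.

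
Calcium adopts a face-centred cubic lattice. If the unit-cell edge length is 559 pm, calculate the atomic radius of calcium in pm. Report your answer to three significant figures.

198 pm

In an FCC lattice, atoms touch along the face diagonal, so √2·a = 4r.
r = √2·a/4 = 1.4142 × 559 / 4 = 198 pm.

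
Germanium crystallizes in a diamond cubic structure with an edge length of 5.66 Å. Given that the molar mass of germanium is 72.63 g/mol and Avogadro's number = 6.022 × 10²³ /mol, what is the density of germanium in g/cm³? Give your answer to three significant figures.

A diamond cubic unit cell contains Z = 8 atoms.
Cell volume: a³ = (5.66 Å)³ = (5.660 × 10^-8 cm)³ = 1.813 × 10^-22 cm³.
ρ = Z·M/(N_A·a³) = 8 × 72.63 / (6.022 × 10²³ × 1.813 × 10^-22) = 5.321 g/cm³.

5.32 g/cm³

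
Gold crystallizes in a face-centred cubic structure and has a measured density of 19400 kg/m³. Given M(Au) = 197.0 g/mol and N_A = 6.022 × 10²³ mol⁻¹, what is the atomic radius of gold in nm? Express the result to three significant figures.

For an FCC cell (Z = 4), a³ = Z·M/(N_A·ρ) = 4 × 197.0 / (6.022 × 10²³ × 19.40) = 6.745 × 10^-23 cm³, so a = 4.071 × 10^-8 cm = 0.4071 nm.
Atoms touch along the face diagonal, so √2·a = 4r, so r = 0.3536 × a = 0.144 nm.

0.144 nm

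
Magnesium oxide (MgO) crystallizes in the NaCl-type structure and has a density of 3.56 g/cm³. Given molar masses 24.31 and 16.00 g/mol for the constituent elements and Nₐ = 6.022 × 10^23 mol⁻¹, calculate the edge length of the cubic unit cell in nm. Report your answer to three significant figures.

M(MgO) = 40.31 g/mol; Z = 4 formula units per cell.
a³ = Z·M/(N_A·ρ) = 4 × 40.31 / (6.022 × 10²³ × 3.56) = 7.521 × 10^-23 cm³, so a = 4.221 × 10^-8 cm = 0.422 nm.

0.422 nm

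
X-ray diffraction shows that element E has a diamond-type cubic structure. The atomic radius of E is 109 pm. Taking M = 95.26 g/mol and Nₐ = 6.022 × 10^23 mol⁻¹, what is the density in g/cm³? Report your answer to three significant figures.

In a diamond cubic lattice, nearest neighbors lie along the body diagonal with √3·a = 8r, giving a = 503.4 pm = 5.034 × 10^-8 cm.
With Z = 8, ρ = Z·M/(N_A·a³) = 8 × 95.26 / (6.022 × 10²³ × 1.276 × 10^-22) = 9.917 g/cm³.

9.92 g/cm³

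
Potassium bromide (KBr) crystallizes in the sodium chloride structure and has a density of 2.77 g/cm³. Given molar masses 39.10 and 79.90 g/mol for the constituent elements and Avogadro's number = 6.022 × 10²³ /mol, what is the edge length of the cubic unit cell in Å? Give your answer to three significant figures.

M(KBr) = 119.0 g/mol; Z = 4 formula units per cell.
a³ = Z·M/(N_A·ρ) = 4 × 119.0 / (6.022 × 10²³ × 2.77) = 2.854 × 10^-22 cm³, so a = 6.584 × 10^-8 cm = 6.58 Å.

6.58 Å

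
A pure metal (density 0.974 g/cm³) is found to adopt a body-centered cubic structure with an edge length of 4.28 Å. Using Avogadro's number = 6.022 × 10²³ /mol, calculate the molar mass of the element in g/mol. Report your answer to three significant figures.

A BCC cell has Z = 2 atoms; a = 4.280 × 10^-8 cm.
M = ρ·N_A·a³/Z = 0.974 × 6.022 × 10²³ × 7.840 × 10^-23 / 2 = 23.0 g/mol.

23.0 g/mol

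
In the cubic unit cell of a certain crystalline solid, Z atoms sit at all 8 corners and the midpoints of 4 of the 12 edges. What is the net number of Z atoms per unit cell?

2

Corner atoms are shared by 8 cells (1/8 each), edge atoms by 4 (1/4 each).
Net atoms = 8 × 1/8 + 4 × 1/4 = 1 + 1 = 2.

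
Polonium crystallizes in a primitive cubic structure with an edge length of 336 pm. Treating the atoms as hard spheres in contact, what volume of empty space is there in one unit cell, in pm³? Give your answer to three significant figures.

1.81 × 10^7 pm³

In a simple cubic lattice atoms touch along the cell edge, so a = 2r, so r = 0.5000a = 168.0 pm.
V_cell = a³ = 3.793 × 10^7 pm³; V_atoms = 1 × (4/3)πr³ = 1.986 × 10^7 pm³.
Empty space = 3.793 × 10^7 − 1.986 × 10^7 = 1.81 × 10^7 pm³.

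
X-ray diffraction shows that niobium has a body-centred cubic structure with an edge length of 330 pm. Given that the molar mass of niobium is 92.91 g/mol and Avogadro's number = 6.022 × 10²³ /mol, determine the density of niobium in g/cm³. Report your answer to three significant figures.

A BCC unit cell contains Z = 2 atoms.
Cell volume: a³ = (330 pm)³ = (3.300 × 10^-8 cm)³ = 3.594 × 10^-23 cm³.
ρ = Z·M/(N_A·a³) = 2 × 92.91 / (6.022 × 10²³ × 3.594 × 10^-23) = 8.586 g/cm³.

8.59 g/cm³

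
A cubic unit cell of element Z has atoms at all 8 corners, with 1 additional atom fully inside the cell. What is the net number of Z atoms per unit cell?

2

Corner atoms are shared by 8 cells (1/8 each), interior atoms are unshared.
Net atoms = 8 × 1/8 + 1 = 1 + 1 = 2.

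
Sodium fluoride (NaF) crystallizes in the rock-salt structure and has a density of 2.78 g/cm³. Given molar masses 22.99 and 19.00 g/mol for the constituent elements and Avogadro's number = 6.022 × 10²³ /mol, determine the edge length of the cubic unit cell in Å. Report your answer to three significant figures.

M(NaF) = 41.99 g/mol; Z = 4 formula units per cell.
a³ = Z·M/(N_A·ρ) = 4 × 41.99 / (6.022 × 10²³ × 2.78) = 1.003 × 10^-22 cm³, so a = 4.647 × 10^-8 cm = 4.65 Å.

4.65 Å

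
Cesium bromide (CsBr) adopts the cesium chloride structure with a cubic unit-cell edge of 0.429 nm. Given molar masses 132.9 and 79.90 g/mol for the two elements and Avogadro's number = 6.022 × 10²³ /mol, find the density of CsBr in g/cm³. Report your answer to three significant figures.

4.48 g/cm³

The cesium chloride structure contains Z = 1 formula unit per cell; M(CsBr) = 132.9 + 79.90 = 212.8 g/mol.
a³ = (4.290 × 10^-8 cm)³ = 7.895 × 10^-23 cm³.
ρ = 1 × 212.8 / (6.022 × 10²³ × 7.895 × 10^-23) = 4.476 g/cm³.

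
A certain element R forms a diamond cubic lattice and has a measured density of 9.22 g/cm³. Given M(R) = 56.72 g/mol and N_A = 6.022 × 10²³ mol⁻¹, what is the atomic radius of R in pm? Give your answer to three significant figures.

For a diamond cubic cell (Z = 8), a³ = Z·M/(N_A·ρ) = 8 × 56.72 / (6.022 × 10²³ × 9.220) = 8.172 × 10^-23 cm³, so a = 4.340 × 10^-8 cm = 434.0 pm.
Nearest neighbors lie along the body diagonal with √3·a = 8r, so r = 0.2165 × a = 94.0 pm.

94.0 pm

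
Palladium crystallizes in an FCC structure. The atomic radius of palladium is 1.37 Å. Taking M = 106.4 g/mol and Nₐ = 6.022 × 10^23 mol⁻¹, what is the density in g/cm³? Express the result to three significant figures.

In an FCC lattice, atoms touch along the face diagonal, so √2·a = 4r, giving a = 3.875 Å = 3.875 × 10^-8 cm.
With Z = 4, ρ = Z·M/(N_A·a³) = 4 × 106.4 / (6.022 × 10²³ × 5.818 × 10^-23) = 12.15 g/cm³.

12.1 g/cm³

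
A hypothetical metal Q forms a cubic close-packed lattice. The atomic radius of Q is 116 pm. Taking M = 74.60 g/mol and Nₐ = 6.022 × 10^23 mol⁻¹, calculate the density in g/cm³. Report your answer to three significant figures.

In an FCC lattice, atoms touch along the face diagonal, so √2·a = 4r, giving a = 328.1 pm = 3.281 × 10^-8 cm.
With Z = 4, ρ = Z·M/(N_A·a³) = 4 × 74.60 / (6.022 × 10²³ × 3.532 × 10^-23) = 14.03 g/cm³.

14.0 g/cm³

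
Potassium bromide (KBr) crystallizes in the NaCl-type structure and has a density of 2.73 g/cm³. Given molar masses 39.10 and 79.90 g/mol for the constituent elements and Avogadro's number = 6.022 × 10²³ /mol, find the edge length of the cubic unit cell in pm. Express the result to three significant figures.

M(KBr) = 119.0 g/mol; Z = 4 formula units per cell.
a³ = Z·M/(N_A·ρ) = 4 × 119.0 / (6.022 × 10²³ × 2.73) = 2.895 × 10^-22 cm³, so a = 6.616 × 10^-8 cm = 662 pm.

662 pm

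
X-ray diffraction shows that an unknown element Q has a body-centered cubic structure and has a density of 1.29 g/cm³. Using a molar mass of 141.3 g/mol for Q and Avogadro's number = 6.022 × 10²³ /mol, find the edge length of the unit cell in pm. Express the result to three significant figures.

714 pm

With Z = 2 atoms per BCC cell, a³ = Z·M/(N_A·ρ) = 2 × 141.3 / (6.022 × 10²³ × 1.290 g/cm³) = 3.638 × 10^-22 cm³.
a = (3.638 × 10^-22)^(1/3) = 7.139 × 10^-8 cm = 714 pm.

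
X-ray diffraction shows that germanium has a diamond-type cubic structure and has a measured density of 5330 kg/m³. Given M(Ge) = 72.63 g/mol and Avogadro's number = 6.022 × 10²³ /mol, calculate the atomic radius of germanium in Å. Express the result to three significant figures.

For a diamond cubic cell (Z = 8), a³ = Z·M/(N_A·ρ) = 8 × 72.63 / (6.022 × 10²³ × 5.330) = 1.810 × 10^-22 cm³, so a = 5.657 × 10^-8 cm = 5.657 Å.
Nearest neighbors lie along the body diagonal with √3·a = 8r, so r = 0.2165 × a = 1.22 Å.

1.22 Å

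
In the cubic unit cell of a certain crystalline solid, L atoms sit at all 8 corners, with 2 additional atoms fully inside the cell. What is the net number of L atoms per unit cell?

3

Corner atoms are shared by 8 cells (1/8 each), interior atoms are unshared.
Net atoms = 8 × 1/8 + 2 = 1 + 2 = 3.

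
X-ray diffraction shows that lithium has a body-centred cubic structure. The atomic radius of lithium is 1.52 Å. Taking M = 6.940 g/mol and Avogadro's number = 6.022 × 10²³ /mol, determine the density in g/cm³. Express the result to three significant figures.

In a BCC lattice, atoms touch along the body diagonal, so √3·a = 4r, giving a = 3.510 Å = 3.510 × 10^-8 cm.
With Z = 2, ρ = Z·M/(N_A·a³) = 2 × 6.940 / (6.022 × 10²³ × 4.325 × 10^-23) = 0.5329 g/cm³.

0.533 g/cm³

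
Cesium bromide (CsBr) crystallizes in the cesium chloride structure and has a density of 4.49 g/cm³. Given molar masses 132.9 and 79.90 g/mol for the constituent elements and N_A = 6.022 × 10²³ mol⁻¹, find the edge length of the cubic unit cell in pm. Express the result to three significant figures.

M(CsBr) = 212.8 g/mol; Z = 1 formula unit per cell.
a³ = Z·M/(N_A·ρ) = 1 × 212.8 / (6.022 × 10²³ × 4.49) = 7.870 × 10^-23 cm³, so a = 4.285 × 10^-8 cm = 429 pm.

429 pm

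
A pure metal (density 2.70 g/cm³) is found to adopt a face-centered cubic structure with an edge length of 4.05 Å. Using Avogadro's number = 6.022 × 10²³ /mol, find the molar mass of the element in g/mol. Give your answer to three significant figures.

27.0 g/mol

An FCC cell has Z = 4 atoms; a = 4.050 × 10^-8 cm.
M = ρ·N_A·a³/Z = 2.70 × 6.022 × 10²³ × 6.643 × 10^-23 / 4 = 27.0 g/mol.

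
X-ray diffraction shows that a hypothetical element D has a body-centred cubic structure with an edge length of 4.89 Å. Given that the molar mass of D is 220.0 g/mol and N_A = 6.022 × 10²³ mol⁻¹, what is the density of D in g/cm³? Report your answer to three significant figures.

6.25 g/cm³

A BCC unit cell contains Z = 2 atoms.
Cell volume: a³ = (4.89 Å)³ = (4.890 × 10^-8 cm)³ = 1.169 × 10^-22 cm³.
ρ = Z·M/(N_A·a³) = 2 × 220.0 / (6.022 × 10²³ × 1.169 × 10^-22) = 6.249 g/cm³.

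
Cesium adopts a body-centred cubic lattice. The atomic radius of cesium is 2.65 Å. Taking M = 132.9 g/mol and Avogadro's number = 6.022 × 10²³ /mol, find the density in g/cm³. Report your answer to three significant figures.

1.93 g/cm³

In a BCC lattice, atoms touch along the body diagonal, so √3·a = 4r, giving a = 6.120 Å = 6.120 × 10^-8 cm.
With Z = 2, ρ = Z·M/(N_A·a³) = 2 × 132.9 / (6.022 × 10²³ × 2.292 × 10^-22) = 1.926 g/cm³.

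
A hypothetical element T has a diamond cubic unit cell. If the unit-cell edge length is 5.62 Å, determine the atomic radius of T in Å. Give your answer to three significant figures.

In a diamond cubic lattice, nearest neighbors lie along the body diagonal with √3·a = 8r.
r = √3·a/8 = 1.7321 × 5.62 / 8 = 1.22 Å.

1.22 Å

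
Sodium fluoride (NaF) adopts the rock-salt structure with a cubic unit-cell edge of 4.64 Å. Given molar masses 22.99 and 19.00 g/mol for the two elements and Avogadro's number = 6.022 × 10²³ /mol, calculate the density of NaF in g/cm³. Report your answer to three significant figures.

2.79 g/cm³

The rock-salt structure contains Z = 4 formula units per cell; M(NaF) = 22.99 + 19.00 = 41.99 g/mol.
a³ = (4.640 × 10^-8 cm)³ = 9.990 × 10^-23 cm³.
ρ = 4 × 41.99 / (6.022 × 10²³ × 9.990 × 10^-23) = 2.792 g/cm³.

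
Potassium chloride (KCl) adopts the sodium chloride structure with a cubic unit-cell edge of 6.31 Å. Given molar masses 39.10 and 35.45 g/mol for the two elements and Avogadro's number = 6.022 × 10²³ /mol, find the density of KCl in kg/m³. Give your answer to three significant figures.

The sodium chloride structure contains Z = 4 formula units per cell; M(KCl) = 39.10 + 35.45 = 74.55 g/mol.
a³ = (6.310 × 10^-8 cm)³ = 2.512 × 10^-22 cm³.
ρ = 4 × 74.55 / (6.022 × 10²³ × 2.512 × 10^-22) = 1.971 g/cm³ = 1970 kg/m³.

1970 kg/m³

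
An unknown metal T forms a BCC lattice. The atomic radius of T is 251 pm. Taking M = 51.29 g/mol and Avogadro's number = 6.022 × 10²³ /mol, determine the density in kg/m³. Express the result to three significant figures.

875 kg/m³

In a BCC lattice, atoms touch along the body diagonal, so √3·a = 4r, giving a = 579.7 pm = 5.797 × 10^-8 cm.
With Z = 2, ρ = Z·M/(N_A·a³) = 2 × 51.29 / (6.022 × 10²³ × 1.948 × 10^-22) = 0.8746 g/cm³ = 875 kg/m³.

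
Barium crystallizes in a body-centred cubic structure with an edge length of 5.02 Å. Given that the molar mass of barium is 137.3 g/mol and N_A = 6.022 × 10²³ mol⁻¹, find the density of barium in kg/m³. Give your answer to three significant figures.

A BCC unit cell contains Z = 2 atoms.
Cell volume: a³ = (5.02 Å)³ = (5.020 × 10^-8 cm)³ = 1.265 × 10^-22 cm³.
ρ = Z·M/(N_A·a³) = 2 × 137.3 / (6.022 × 10²³ × 1.265 × 10^-22) = 3.605 g/cm³ = 3600 kg/m³.

3600 kg/m³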